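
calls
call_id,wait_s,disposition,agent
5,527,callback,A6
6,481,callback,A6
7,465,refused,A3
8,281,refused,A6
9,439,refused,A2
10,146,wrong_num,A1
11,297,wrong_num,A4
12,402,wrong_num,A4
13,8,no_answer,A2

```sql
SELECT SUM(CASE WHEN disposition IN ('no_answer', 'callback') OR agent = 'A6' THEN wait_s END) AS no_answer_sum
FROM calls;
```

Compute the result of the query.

call_id=5: ✓ → 527
call_id=6: ✓ → 481
call_id=7: ✗
call_id=8: ✓ → 281
call_id=9: ✗
call_id=10: ✗
call_id=11: ✗
call_id=12: ✗
call_id=13: ✓ → 8
no_answer_sum = 527 + 481 + 281 + 8 = 1297

1297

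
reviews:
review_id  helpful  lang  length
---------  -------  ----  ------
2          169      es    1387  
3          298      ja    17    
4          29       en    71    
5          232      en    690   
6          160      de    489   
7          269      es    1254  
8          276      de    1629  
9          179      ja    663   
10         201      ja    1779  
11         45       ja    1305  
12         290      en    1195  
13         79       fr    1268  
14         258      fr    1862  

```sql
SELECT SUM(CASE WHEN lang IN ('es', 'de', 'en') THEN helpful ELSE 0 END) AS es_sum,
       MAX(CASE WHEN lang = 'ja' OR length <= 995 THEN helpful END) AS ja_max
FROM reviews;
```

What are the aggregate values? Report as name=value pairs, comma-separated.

[es_sum: lang IN ('es', 'de', 'en')]
review_id=2: ✓ → 169
review_id=3: ✗
review_id=4: ✓ → 29
review_id=5: ✓ → 232
review_id=6: ✓ → 160
review_id=7: ✓ → 269
review_id=8: ✓ → 276
review_id=9: ✗
review_id=10: ✗
review_id=11: ✗
review_id=12: ✓ → 290
review_id=13: ✗
review_id=14: ✗
es_sum = 169 + 29 + 232 + 160 + 269 + 276 + 290 = 1425
—
[ja_max: lang = 'ja' OR length <= 995]
review_id=2: ✗
review_id=3: ✓ → 298
review_id=4: ✓ → 29
review_id=5: ✓ → 232
review_id=6: ✓ → 160
review_id=7: ✗
review_id=8: ✗
review_id=9: ✓ → 179
review_id=10: ✓ → 201
review_id=11: ✓ → 45
review_id=12: ✗
review_id=13: ✗
review_id=14: ✗
ja_max = MAX(298, 29, 232, 160, 179, 201, 45) = 298

es_sum=1425, ja_max=298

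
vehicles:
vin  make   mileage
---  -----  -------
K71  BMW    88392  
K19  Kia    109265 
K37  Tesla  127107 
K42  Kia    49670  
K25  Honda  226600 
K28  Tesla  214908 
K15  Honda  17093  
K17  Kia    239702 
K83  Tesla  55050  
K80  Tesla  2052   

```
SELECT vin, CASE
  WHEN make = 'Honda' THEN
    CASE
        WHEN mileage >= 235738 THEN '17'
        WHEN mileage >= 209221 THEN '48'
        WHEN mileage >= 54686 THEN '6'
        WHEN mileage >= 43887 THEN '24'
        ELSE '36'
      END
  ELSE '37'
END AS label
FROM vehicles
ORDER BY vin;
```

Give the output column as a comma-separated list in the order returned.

vin=K15: make='Honda' → inner[ELSE] → 36
vin=K17: make='Kia' → outer ELSE → 37
vin=K19: make='Kia' → outer ELSE → 37
vin=K25: make='Honda' → inner[mileage >= 209221] → 48
vin=K28: make='Tesla' → outer ELSE → 37
vin=K37: make='Tesla' → outer ELSE → 37
vin=K42: make='Kia' → outer ELSE → 37
vin=K71: make='BMW' → outer ELSE → 37
vin=K80: make='Tesla' → outer ELSE → 37
vin=K83: make='Tesla' → outer ELSE → 37

36, 37, 37, 48, 37, 37, 37, 37, 37, 37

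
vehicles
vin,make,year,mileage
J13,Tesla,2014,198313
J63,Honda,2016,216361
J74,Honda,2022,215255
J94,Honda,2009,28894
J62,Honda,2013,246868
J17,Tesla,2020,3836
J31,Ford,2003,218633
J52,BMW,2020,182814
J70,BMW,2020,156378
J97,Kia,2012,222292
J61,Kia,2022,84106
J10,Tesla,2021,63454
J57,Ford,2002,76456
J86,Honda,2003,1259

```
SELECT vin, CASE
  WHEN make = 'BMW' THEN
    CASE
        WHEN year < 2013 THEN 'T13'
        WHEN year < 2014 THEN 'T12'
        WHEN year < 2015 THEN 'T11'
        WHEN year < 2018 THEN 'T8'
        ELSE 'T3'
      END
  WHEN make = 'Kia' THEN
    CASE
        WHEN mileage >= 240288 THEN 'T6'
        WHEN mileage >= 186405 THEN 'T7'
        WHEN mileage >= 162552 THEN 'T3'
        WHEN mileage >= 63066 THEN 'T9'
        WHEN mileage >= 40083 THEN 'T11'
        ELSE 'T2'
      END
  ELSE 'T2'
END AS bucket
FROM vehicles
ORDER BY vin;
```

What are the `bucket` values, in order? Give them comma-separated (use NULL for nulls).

T2, T2, T2, T2, T3, T2, T9, T2, T2, T3, T2, T2, T2, T7

vin=J10: make='Tesla' → outer ELSE → T2
vin=J13: make='Tesla' → outer ELSE → T2
vin=J17: make='Tesla' → outer ELSE → T2
vin=J31: make='Ford' → outer ELSE → T2
vin=J52: make='BMW' → inner[ELSE] → T3
vin=J57: make='Ford' → outer ELSE → T2
vin=J61: make='Kia' → inner[mileage >= 63066] → T9
vin=J62: make='Honda' → outer ELSE → T2
vin=J63: make='Honda' → outer ELSE → T2
vin=J70: make='BMW' → inner[ELSE] → T3
vin=J74: make='Honda' → outer ELSE → T2
vin=J86: make='Honda' → outer ELSE → T2
vin=J94: make='Honda' → outer ELSE → T2
vin=J97: make='Kia' → inner[mileage >= 186405] → T7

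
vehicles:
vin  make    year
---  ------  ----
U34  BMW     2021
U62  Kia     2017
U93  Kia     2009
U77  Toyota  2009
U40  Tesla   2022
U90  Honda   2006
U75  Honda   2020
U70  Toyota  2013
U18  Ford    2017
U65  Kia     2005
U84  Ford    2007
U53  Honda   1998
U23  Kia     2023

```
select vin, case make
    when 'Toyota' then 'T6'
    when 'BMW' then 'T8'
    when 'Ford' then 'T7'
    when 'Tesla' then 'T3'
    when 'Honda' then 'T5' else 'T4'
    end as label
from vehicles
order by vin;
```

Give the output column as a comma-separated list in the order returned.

vin=U18: make='Ford' → T7
vin=U23: ELSE → T4
vin=U34: make='BMW' → T8
vin=U40: make='Tesla' → T3
vin=U53: make='Honda' → T5
vin=U62: ELSE → T4
vin=U65: ELSE → T4
vin=U70: make='Toyota' → T6
vin=U75: make='Honda' → T5
vin=U77: make='Toyota' → T6
vin=U84: make='Ford' → T7
vin=U90: make='Honda' → T5
vin=U93: ELSE → T4

T7, T4, T8, T3, T5, T4, T4, T6, T5, T6, T7, T5, T4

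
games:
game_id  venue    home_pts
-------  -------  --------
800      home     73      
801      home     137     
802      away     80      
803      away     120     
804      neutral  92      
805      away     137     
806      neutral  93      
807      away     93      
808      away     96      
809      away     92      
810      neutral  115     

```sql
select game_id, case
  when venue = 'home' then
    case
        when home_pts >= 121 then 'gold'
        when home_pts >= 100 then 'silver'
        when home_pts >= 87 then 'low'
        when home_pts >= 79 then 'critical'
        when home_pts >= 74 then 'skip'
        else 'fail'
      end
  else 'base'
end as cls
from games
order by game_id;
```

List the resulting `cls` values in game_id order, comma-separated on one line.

fail, gold, base, base, base, base, base, base, base, base, base

game_id=800: venue='home' → inner[ELSE] → fail
game_id=801: venue='home' → inner[home_pts >= 121] → gold
game_id=802: venue='away' → outer ELSE → base
game_id=803: venue='away' → outer ELSE → base
game_id=804: venue='neutral' → outer ELSE → base
game_id=805: venue='away' → outer ELSE → base
game_id=806: venue='neutral' → outer ELSE → base
game_id=807: venue='away' → outer ELSE → base
game_id=808: venue='away' → outer ELSE → base
game_id=809: venue='away' → outer ELSE → base
game_id=810: venue='neutral' → outer ELSE → base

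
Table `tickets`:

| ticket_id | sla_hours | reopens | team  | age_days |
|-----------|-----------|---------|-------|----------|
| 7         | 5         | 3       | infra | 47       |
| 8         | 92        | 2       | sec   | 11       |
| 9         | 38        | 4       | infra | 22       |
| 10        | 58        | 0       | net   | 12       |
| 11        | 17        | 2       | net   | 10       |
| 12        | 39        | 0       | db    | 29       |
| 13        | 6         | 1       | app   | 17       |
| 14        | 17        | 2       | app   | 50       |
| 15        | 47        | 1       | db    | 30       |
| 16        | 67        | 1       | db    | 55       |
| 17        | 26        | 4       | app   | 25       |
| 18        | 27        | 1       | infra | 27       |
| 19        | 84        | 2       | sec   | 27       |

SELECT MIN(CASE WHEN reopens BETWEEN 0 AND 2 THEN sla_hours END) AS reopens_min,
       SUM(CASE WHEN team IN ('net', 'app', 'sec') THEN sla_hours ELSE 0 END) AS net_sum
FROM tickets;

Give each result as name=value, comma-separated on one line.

reopens_min=6, net_sum=300

[reopens_min: reopens BETWEEN 0 AND 2]
ticket_id=7: ✗
ticket_id=8: ✓ → 92
ticket_id=9: ✗
ticket_id=10: ✓ → 58
ticket_id=11: ✓ → 17
ticket_id=12: ✓ → 39
ticket_id=13: ✓ → 6
ticket_id=14: ✓ → 17
ticket_id=15: ✓ → 47
ticket_id=16: ✓ → 67
ticket_id=17: ✗
ticket_id=18: ✓ → 27
ticket_id=19: ✓ → 84
reopens_min = MIN(92, 58, 17, 39, 6, 17, 47, 67, 27, 84) = 6
—
[net_sum: team IN ('net', 'app', 'sec')]
ticket_id=7: ✗
ticket_id=8: ✓ → 92
ticket_id=9: ✗
ticket_id=10: ✓ → 58
ticket_id=11: ✓ → 17
ticket_id=12: ✗
ticket_id=13: ✓ → 6
ticket_id=14: ✓ → 17
ticket_id=15: ✗
ticket_id=16: ✗
ticket_id=17: ✓ → 26
ticket_id=18: ✗
ticket_id=19: ✓ → 84
net_sum = 92 + 58 + 17 + 6 + 17 + 26 + 84 = 300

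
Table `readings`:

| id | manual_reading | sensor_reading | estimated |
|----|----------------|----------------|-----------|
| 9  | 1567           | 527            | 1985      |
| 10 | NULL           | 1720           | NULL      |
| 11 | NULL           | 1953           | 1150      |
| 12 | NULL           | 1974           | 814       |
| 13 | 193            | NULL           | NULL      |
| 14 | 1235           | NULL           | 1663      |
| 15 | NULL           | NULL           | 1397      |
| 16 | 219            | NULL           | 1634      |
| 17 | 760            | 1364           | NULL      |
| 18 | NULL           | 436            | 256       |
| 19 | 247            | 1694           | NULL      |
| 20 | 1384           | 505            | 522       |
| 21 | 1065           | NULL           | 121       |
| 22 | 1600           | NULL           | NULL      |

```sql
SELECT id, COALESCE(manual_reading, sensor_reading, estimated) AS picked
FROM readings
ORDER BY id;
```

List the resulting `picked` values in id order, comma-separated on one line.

1567, 1720, 1953, 1974, 193, 1235, 1397, 219, 760, 436, 247, 1384, 1065, 1600

id=9: manual_reading=1567 → 1567
id=10: manual_reading=NULL, sensor_reading=1720 → 1720
id=11: manual_reading=NULL, sensor_reading=1953 → 1953
id=12: manual_reading=NULL, sensor_reading=1974 → 1974
id=13: manual_reading=193 → 193
id=14: manual_reading=1235 → 1235
id=15: manual_reading=NULL, sensor_reading=NULL, estimated=1397 → 1397
id=16: manual_reading=219 → 219
id=17: manual_reading=760 → 760
id=18: manual_reading=NULL, sensor_reading=436 → 436
id=19: manual_reading=247 → 247
id=20: manual_reading=1384 → 1384
id=21: manual_reading=1065 → 1065
id=22: manual_reading=1600 → 1600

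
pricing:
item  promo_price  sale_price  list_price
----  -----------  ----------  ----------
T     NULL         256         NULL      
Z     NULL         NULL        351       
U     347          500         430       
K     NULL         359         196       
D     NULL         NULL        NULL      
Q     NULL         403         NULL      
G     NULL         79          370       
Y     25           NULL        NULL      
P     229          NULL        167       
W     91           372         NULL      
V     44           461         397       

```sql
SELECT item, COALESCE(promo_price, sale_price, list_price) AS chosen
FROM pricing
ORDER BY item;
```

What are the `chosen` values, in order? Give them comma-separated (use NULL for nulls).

item=D: promo_price=NULL, sale_price=NULL, list_price=NULL (all NULL) → NULL
item=G: promo_price=NULL, sale_price=79 → 79
item=K: promo_price=NULL, sale_price=359 → 359
item=P: promo_price=229 → 229
item=Q: promo_price=NULL, sale_price=403 → 403
item=T: promo_price=NULL, sale_price=256 → 256
item=U: promo_price=347 → 347
item=V: promo_price=44 → 44
item=W: promo_price=91 → 91
item=Y: promo_price=25 → 25
item=Z: promo_price=NULL, sale_price=NULL, list_price=351 → 351

NULL, 79, 359, 229, 403, 256, 347, 44, 91, 25, 351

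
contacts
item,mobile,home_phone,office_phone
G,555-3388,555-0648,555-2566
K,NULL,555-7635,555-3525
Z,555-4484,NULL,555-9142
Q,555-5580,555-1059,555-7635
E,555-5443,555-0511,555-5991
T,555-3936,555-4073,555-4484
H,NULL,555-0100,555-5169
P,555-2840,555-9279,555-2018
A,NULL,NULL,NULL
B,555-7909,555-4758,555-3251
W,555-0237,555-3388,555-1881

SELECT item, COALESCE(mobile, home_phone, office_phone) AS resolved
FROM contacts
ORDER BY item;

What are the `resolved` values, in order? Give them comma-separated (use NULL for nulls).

NULL, 555-7909, 555-5443, 555-3388, 555-0100, 555-7635, 555-2840, 555-5580, 555-3936, 555-0237, 555-4484

item=A: mobile=NULL, home_phone=NULL, office_phone=NULL (all NULL) → NULL
item=B: mobile=555-7909 → 555-7909
item=E: mobile=555-5443 → 555-5443
item=G: mobile=555-3388 → 555-3388
item=H: mobile=NULL, home_phone=555-0100 → 555-0100
item=K: mobile=NULL, home_phone=555-7635 → 555-7635
item=P: mobile=555-2840 → 555-2840
item=Q: mobile=555-5580 → 555-5580
item=T: mobile=555-3936 → 555-3936
item=W: mobile=555-0237 → 555-0237
item=Z: mobile=555-4484 → 555-4484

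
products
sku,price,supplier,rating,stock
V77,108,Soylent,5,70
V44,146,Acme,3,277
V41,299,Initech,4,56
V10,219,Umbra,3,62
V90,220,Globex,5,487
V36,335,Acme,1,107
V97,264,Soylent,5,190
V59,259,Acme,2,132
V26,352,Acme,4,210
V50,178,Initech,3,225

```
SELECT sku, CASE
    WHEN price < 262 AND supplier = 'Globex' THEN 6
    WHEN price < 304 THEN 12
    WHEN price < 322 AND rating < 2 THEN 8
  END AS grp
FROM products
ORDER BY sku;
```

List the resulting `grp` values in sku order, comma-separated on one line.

sku=V10: price < 304 → 12
sku=V26: (no match → NULL) → NULL
sku=V36: (no match → NULL) → NULL
sku=V41: price < 304 → 12
sku=V44: price < 304 → 12
sku=V50: price < 304 → 12
sku=V59: price < 304 → 12
sku=V77: price < 304 → 12
sku=V90: price < 262 AND supplier = 'Globex' → 6
sku=V97: price < 304 → 12

12, NULL, NULL, 12, 12, 12, 12, 12, 6, 12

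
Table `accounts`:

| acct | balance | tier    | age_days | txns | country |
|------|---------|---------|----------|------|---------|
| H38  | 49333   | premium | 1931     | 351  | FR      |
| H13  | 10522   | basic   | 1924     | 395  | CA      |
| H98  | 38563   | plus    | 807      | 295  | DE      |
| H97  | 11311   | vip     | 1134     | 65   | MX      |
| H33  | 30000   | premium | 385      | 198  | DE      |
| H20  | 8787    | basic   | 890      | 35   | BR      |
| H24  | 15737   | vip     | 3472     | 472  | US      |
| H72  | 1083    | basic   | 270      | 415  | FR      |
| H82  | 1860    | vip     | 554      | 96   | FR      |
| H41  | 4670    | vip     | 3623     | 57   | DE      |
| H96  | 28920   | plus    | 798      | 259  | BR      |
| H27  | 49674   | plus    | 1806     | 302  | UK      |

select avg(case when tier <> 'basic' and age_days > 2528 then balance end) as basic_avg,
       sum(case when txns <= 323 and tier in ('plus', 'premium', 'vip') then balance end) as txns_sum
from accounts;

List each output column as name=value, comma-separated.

basic_avg=10203.5, txns_sum=164998

[basic_avg: tier <> 'basic' and age_days > 2528]
acct=H38: ✗
acct=H13: ✗
acct=H98: ✗
acct=H97: ✗
acct=H33: ✗
acct=H20: ✗
acct=H24: ✓ → 15737
acct=H72: ✗
acct=H82: ✗
acct=H41: ✓ → 4670
acct=H96: ✗
acct=H27: ✗
basic_avg = (15737 + 4670) / 2 = 10203.5
—
[txns_sum: txns <= 323 and tier in ('plus', 'premium', 'vip')]
acct=H38: ✗
acct=H13: ✗
acct=H98: ✓ → 38563
acct=H97: ✓ → 11311
acct=H33: ✓ → 30000
acct=H20: ✗
acct=H24: ✗
acct=H72: ✗
acct=H82: ✓ → 1860
acct=H41: ✓ → 4670
acct=H96: ✓ → 28920
acct=H27: ✓ → 49674
txns_sum = 38563 + 11311 + 30000 + 1860 + 4670 + 28920 + 49674 = 164998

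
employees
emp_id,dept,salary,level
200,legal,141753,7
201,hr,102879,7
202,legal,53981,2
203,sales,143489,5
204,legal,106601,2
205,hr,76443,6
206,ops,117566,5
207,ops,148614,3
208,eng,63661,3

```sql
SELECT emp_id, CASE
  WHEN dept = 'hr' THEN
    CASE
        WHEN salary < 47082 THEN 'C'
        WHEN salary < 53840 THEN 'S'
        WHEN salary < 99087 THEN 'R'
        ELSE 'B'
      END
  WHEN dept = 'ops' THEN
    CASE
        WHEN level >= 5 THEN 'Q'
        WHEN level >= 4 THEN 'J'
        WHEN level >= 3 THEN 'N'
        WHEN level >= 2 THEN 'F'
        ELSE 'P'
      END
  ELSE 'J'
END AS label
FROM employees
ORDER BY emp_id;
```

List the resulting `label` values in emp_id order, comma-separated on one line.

J, B, J, J, J, R, Q, N, J

emp_id=200: dept='legal' → outer ELSE → J
emp_id=201: dept='hr' → inner[ELSE] → B
emp_id=202: dept='legal' → outer ELSE → J
emp_id=203: dept='sales' → outer ELSE → J
emp_id=204: dept='legal' → outer ELSE → J
emp_id=205: dept='hr' → inner[salary < 99087] → R
emp_id=206: dept='ops' → inner[level >= 5] → Q
emp_id=207: dept='ops' → inner[level >= 3] → N
emp_id=208: dept='eng' → outer ELSE → J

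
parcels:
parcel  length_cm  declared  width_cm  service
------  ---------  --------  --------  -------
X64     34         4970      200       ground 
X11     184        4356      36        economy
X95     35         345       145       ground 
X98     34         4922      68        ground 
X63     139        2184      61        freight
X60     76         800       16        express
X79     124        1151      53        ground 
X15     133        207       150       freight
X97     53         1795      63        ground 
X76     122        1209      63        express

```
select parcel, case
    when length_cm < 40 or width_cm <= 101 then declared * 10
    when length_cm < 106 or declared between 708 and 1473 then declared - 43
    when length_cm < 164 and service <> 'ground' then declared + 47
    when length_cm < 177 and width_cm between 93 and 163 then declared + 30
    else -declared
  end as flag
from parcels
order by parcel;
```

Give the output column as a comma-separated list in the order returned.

parcel=X11: length_cm < 40 or width_cm <= 101 → 43560
parcel=X15: length_cm < 164 and service <> 'ground' → 254
parcel=X60: length_cm < 40 or width_cm <= 101 → 8000
parcel=X63: length_cm < 40 or width_cm <= 101 → 21840
parcel=X64: length_cm < 40 or width_cm <= 101 → 49700
parcel=X76: length_cm < 40 or width_cm <= 101 → 12090
parcel=X79: length_cm < 40 or width_cm <= 101 → 11510
parcel=X95: length_cm < 40 or width_cm <= 101 → 3450
parcel=X97: length_cm < 40 or width_cm <= 101 → 17950
parcel=X98: length_cm < 40 or width_cm <= 101 → 49220

43560, 254, 8000, 21840, 49700, 12090, 11510, 3450, 17950, 49220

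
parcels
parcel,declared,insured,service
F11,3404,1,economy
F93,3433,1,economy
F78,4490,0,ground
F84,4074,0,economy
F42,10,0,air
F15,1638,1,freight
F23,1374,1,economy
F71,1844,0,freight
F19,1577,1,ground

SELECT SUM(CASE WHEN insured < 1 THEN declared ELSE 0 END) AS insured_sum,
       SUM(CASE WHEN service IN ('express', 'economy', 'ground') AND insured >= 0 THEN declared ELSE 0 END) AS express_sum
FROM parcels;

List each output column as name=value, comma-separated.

insured_sum=10418, express_sum=18352

[insured_sum: insured < 1]
parcel=F11: ✗
parcel=F93: ✗
parcel=F78: ✓ → 4490
parcel=F84: ✓ → 4074
parcel=F42: ✓ → 10
parcel=F15: ✗
parcel=F23: ✗
parcel=F71: ✓ → 1844
parcel=F19: ✗
insured_sum = 4490 + 4074 + 10 + 1844 = 10418
—
[express_sum: service IN ('express', 'economy', 'ground') AND insured >= 0]
parcel=F11: ✓ → 3404
parcel=F93: ✓ → 3433
parcel=F78: ✓ → 4490
parcel=F84: ✓ → 4074
parcel=F42: ✗
parcel=F15: ✗
parcel=F23: ✓ → 1374
parcel=F71: ✗
parcel=F19: ✓ → 1577
express_sum = 3404 + 3433 + 4490 + 4074 + 1374 + 1577 = 18352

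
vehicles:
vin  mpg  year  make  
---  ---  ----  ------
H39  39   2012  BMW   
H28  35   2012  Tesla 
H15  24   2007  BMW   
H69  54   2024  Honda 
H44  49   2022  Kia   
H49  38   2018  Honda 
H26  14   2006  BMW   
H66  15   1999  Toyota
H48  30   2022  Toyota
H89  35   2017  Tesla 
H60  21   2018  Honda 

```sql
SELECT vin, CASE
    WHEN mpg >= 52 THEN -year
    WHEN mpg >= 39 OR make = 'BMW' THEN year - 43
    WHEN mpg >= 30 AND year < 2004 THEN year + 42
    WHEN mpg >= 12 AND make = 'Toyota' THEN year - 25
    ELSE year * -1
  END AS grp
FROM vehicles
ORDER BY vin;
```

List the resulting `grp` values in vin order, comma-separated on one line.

1964, 1963, -2012, 1969, 1979, 1997, -2018, -2018, 1974, -2024, -2017

vin=H15: mpg >= 39 OR make = 'BMW' → 1964
vin=H26: mpg >= 39 OR make = 'BMW' → 1963
vin=H28: ELSE → -2012
vin=H39: mpg >= 39 OR make = 'BMW' → 1969
vin=H44: mpg >= 39 OR make = 'BMW' → 1979
vin=H48: mpg >= 12 AND make = 'Toyota' → 1997
vin=H49: ELSE → -2018
vin=H60: ELSE → -2018
vin=H66: mpg >= 12 AND make = 'Toyota' → 1974
vin=H69: mpg >= 52 → -2024
vin=H89: ELSE → -2017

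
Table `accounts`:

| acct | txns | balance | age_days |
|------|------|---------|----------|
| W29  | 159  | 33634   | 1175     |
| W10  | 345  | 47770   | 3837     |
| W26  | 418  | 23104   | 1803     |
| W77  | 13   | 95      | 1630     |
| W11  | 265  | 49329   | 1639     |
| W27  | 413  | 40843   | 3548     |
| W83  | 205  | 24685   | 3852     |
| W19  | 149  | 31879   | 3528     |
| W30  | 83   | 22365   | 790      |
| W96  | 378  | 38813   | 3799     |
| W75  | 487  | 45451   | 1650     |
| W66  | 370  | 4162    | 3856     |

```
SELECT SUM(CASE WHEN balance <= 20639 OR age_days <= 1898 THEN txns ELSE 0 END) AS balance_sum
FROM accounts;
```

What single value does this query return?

acct=W29: ✓ → 159
acct=W10: ✗
acct=W26: ✓ → 418
acct=W77: ✓ → 13
acct=W11: ✓ → 265
acct=W27: ✗
acct=W83: ✗
acct=W19: ✗
acct=W30: ✓ → 83
acct=W96: ✗
acct=W75: ✓ → 487
acct=W66: ✓ → 370
balance_sum = 159 + 418 + 13 + 265 + 83 + 487 + 370 = 1795

1795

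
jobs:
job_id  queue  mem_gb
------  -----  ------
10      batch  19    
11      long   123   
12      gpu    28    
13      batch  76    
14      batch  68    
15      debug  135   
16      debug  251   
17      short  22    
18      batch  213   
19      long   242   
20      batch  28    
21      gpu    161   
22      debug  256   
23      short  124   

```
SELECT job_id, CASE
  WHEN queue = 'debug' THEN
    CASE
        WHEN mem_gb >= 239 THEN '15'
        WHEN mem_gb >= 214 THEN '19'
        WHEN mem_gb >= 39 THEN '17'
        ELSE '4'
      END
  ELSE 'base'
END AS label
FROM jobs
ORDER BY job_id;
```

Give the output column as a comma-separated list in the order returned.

base, base, base, base, base, 17, 15, base, base, base, base, base, 15, base

job_id=10: queue='batch' → outer ELSE → base
job_id=11: queue='long' → outer ELSE → base
job_id=12: queue='gpu' → outer ELSE → base
job_id=13: queue='batch' → outer ELSE → base
job_id=14: queue='batch' → outer ELSE → base
job_id=15: queue='debug' → inner[mem_gb >= 39] → 17
job_id=16: queue='debug' → inner[mem_gb >= 239] → 15
job_id=17: queue='short' → outer ELSE → base
job_id=18: queue='batch' → outer ELSE → base
job_id=19: queue='long' → outer ELSE → base
job_id=20: queue='batch' → outer ELSE → base
job_id=21: queue='gpu' → outer ELSE → base
job_id=22: queue='debug' → inner[mem_gb >= 239] → 15
job_id=23: queue='short' → outer ELSE → base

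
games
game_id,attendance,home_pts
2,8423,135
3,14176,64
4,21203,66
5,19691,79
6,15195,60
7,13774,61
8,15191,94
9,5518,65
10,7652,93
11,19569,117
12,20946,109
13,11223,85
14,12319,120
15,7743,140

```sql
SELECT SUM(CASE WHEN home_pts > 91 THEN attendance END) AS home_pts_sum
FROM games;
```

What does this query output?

game_id=2: ✓ → 8423
game_id=3: ✗
game_id=4: ✗
game_id=5: ✗
game_id=6: ✗
game_id=7: ✗
game_id=8: ✓ → 15191
game_id=9: ✗
game_id=10: ✓ → 7652
game_id=11: ✓ → 19569
game_id=12: ✓ → 20946
game_id=13: ✗
game_id=14: ✓ → 12319
game_id=15: ✓ → 7743
home_pts_sum = 8423 + 15191 + 7652 + 19569 + 20946 + 12319 + 7743 = 91843

91843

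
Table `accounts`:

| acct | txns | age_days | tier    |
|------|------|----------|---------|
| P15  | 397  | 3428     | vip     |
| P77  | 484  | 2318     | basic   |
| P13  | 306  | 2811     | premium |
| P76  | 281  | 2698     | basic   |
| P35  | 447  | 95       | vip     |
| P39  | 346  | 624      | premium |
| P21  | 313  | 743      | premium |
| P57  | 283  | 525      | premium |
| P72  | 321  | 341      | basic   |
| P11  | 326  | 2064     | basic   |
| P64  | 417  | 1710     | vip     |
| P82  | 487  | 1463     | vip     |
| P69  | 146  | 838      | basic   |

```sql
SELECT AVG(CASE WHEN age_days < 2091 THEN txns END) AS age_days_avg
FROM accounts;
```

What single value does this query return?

342.8888888889

acct=P15: ✗
acct=P77: ✗
acct=P13: ✗
acct=P76: ✗
acct=P35: ✓ → 447
acct=P39: ✓ → 346
acct=P21: ✓ → 313
acct=P57: ✓ → 283
acct=P72: ✓ → 321
acct=P11: ✓ → 326
acct=P64: ✓ → 417
acct=P82: ✓ → 487
acct=P69: ✓ → 146
age_days_avg = (447 + 346 + 313 + 283 + 321 + 326 + 417 + 487 + 146) / 9 = 342.8888888889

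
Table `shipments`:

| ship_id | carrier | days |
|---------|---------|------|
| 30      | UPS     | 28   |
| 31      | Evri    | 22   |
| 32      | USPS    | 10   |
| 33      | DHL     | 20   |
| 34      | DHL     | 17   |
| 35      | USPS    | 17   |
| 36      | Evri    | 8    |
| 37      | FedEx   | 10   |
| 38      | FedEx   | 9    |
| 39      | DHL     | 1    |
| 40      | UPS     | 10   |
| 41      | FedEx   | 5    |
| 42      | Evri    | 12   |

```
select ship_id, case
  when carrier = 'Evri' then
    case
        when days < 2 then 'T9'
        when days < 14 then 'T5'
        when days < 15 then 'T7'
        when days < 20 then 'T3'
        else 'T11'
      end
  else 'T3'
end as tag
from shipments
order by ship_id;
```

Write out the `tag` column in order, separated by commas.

T3, T11, T3, T3, T3, T3, T5, T3, T3, T3, T3, T3, T5

ship_id=30: carrier='UPS' → outer ELSE → T3
ship_id=31: carrier='Evri' → inner[ELSE] → T11
ship_id=32: carrier='USPS' → outer ELSE → T3
ship_id=33: carrier='DHL' → outer ELSE → T3
ship_id=34: carrier='DHL' → outer ELSE → T3
ship_id=35: carrier='USPS' → outer ELSE → T3
ship_id=36: carrier='Evri' → inner[days < 14] → T5
ship_id=37: carrier='FedEx' → outer ELSE → T3
ship_id=38: carrier='FedEx' → outer ELSE → T3
ship_id=39: carrier='DHL' → outer ELSE → T3
ship_id=40: carrier='UPS' → outer ELSE → T3
ship_id=41: carrier='FedEx' → outer ELSE → T3
ship_id=42: carrier='Evri' → inner[days < 14] → T5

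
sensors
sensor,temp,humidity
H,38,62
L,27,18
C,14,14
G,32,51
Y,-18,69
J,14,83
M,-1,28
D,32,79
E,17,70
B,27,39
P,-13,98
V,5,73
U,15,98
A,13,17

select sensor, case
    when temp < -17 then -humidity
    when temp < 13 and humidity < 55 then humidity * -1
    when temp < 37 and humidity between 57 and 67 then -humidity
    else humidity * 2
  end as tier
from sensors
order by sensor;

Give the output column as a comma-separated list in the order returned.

sensor=A: ELSE → 34
sensor=B: ELSE → 78
sensor=C: ELSE → 28
sensor=D: ELSE → 158
sensor=E: ELSE → 140
sensor=G: ELSE → 102
sensor=H: ELSE → 124
sensor=J: ELSE → 166
sensor=L: ELSE → 36
sensor=M: temp < 13 and humidity < 55 → -28
sensor=P: ELSE → 196
sensor=U: ELSE → 196
sensor=V: ELSE → 146
sensor=Y: temp < -17 → -69

34, 78, 28, 158, 140, 102, 124, 166, 36, -28, 196, 196, 146, -69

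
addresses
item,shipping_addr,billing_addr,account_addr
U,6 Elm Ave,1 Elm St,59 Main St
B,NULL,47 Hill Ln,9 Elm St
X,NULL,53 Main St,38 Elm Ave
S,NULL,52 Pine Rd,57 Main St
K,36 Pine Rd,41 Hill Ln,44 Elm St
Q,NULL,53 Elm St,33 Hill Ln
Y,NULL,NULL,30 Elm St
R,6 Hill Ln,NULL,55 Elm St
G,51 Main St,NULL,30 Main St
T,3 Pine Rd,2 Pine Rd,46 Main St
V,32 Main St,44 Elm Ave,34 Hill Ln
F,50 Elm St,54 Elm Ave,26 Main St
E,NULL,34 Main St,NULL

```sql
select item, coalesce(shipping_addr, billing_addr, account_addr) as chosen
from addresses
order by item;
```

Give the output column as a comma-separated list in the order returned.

47 Hill Ln, 34 Main St, 50 Elm St, 51 Main St, 36 Pine Rd, 53 Elm St, 6 Hill Ln, 52 Pine Rd, 3 Pine Rd, 6 Elm Ave, 32 Main St, 53 Main St, 30 Elm St

item=B: shipping_addr=NULL, billing_addr=47 Hill Ln → 47 Hill Ln
item=E: shipping_addr=NULL, billing_addr=34 Main St → 34 Main St
item=F: shipping_addr=50 Elm St → 50 Elm St
item=G: shipping_addr=51 Main St → 51 Main St
item=K: shipping_addr=36 Pine Rd → 36 Pine Rd
item=Q: shipping_addr=NULL, billing_addr=53 Elm St → 53 Elm St
item=R: shipping_addr=6 Hill Ln → 6 Hill Ln
item=S: shipping_addr=NULL, billing_addr=52 Pine Rd → 52 Pine Rd
item=T: shipping_addr=3 Pine Rd → 3 Pine Rd
item=U: shipping_addr=6 Elm Ave → 6 Elm Ave
item=V: shipping_addr=32 Main St → 32 Main St
item=X: shipping_addr=NULL, billing_addr=53 Main St → 53 Main St
item=Y: shipping_addr=NULL, billing_addr=NULL, account_addr=30 Elm St → 30 Elm St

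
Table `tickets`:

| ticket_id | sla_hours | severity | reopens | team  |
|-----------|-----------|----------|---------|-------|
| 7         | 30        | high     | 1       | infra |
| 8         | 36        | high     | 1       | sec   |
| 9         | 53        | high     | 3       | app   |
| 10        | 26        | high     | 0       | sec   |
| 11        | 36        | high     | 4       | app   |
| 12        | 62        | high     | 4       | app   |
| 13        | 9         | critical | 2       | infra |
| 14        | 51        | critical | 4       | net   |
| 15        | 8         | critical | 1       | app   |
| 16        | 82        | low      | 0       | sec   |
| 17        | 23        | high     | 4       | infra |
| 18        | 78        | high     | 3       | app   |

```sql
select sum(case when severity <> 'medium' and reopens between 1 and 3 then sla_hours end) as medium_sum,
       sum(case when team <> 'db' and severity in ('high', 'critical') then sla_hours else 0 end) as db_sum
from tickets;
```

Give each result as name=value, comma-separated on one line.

[medium_sum: severity <> 'medium' and reopens between 1 and 3]
ticket_id=7: ✓ → 30
ticket_id=8: ✓ → 36
ticket_id=9: ✓ → 53
ticket_id=10: ✗
ticket_id=11: ✗
ticket_id=12: ✗
ticket_id=13: ✓ → 9
ticket_id=14: ✗
ticket_id=15: ✓ → 8
ticket_id=16: ✗
ticket_id=17: ✗
ticket_id=18: ✓ → 78
medium_sum = 30 + 36 + 53 + 9 + 8 + 78 = 214
—
[db_sum: team <> 'db' and severity in ('high', 'critical')]
ticket_id=7: ✓ → 30
ticket_id=8: ✓ → 36
ticket_id=9: ✓ → 53
ticket_id=10: ✓ → 26
ticket_id=11: ✓ → 36
ticket_id=12: ✓ → 62
ticket_id=13: ✓ → 9
ticket_id=14: ✓ → 51
ticket_id=15: ✓ → 8
ticket_id=16: ✗
ticket_id=17: ✓ → 23
ticket_id=18: ✓ → 78
db_sum = 30 + 36 + 53 + 26 + 36 + 62 + 9 + 51 + 8 + 23 + 78 = 412

medium_sum=214, db_sum=412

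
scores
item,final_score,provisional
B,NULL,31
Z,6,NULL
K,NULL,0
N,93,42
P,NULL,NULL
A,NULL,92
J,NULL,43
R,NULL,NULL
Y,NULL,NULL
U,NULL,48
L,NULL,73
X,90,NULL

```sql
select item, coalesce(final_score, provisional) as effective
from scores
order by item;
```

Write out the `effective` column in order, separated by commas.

item=A: final_score=NULL, provisional=92 → 92
item=B: final_score=NULL, provisional=31 → 31
item=J: final_score=NULL, provisional=43 → 43
item=K: final_score=NULL, provisional=0 → 0
item=L: final_score=NULL, provisional=73 → 73
item=N: final_score=93 → 93
item=P: final_score=NULL, provisional=NULL (all NULL) → NULL
item=R: final_score=NULL, provisional=NULL (all NULL) → NULL
item=U: final_score=NULL, provisional=48 → 48
item=X: final_score=90 → 90
item=Y: final_score=NULL, provisional=NULL (all NULL) → NULL
item=Z: final_score=6 → 6

92, 31, 43, 0, 73, 93, NULL, NULL, 48, 90, NULL, 6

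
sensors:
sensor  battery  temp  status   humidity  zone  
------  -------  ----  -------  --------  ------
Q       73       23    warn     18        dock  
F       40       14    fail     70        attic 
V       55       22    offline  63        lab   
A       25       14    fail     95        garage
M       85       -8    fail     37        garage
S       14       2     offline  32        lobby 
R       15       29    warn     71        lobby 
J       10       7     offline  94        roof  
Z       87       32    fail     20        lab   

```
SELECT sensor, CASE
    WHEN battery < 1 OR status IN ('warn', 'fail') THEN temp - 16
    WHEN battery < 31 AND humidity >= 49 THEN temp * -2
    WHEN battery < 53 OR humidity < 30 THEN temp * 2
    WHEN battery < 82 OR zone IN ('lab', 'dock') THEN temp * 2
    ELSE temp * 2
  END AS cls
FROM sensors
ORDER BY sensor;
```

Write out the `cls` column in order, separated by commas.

sensor=A: battery < 1 OR status IN ('warn', 'fail') → -2
sensor=F: battery < 1 OR status IN ('warn', 'fail') → -2
sensor=J: battery < 31 AND humidity >= 49 → -14
sensor=M: battery < 1 OR status IN ('warn', 'fail') → -24
sensor=Q: battery < 1 OR status IN ('warn', 'fail') → 7
sensor=R: battery < 1 OR status IN ('warn', 'fail') → 13
sensor=S: battery < 53 OR humidity < 30 → 4
sensor=V: battery < 82 OR zone IN ('lab', 'dock') → 44
sensor=Z: battery < 1 OR status IN ('warn', 'fail') → 16

-2, -2, -14, -24, 7, 13, 4, 44, 16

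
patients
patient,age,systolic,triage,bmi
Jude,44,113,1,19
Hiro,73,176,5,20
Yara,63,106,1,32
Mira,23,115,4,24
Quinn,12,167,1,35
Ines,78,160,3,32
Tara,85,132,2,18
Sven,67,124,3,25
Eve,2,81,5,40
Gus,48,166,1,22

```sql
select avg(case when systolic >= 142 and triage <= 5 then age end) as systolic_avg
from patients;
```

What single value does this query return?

patient=Jude: ✗
patient=Hiro: ✓ → 73
patient=Yara: ✗
patient=Mira: ✗
patient=Quinn: ✓ → 12
patient=Ines: ✓ → 78
patient=Tara: ✗
patient=Sven: ✗
patient=Eve: ✗
patient=Gus: ✓ → 48
systolic_avg = (73 + 12 + 78 + 48) / 4 = 52.75

52.75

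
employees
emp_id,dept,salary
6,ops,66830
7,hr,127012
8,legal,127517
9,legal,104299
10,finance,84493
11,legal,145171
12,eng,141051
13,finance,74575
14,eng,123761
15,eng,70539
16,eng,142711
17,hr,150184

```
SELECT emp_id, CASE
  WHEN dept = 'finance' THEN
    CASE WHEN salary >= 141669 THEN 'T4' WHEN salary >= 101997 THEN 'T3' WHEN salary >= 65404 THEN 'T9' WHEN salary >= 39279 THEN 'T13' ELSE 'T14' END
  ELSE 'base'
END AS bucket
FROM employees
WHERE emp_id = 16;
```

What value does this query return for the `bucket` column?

emp_id = 16: dept=eng, salary=142711.
dept='eng' → outer ELSE → base

base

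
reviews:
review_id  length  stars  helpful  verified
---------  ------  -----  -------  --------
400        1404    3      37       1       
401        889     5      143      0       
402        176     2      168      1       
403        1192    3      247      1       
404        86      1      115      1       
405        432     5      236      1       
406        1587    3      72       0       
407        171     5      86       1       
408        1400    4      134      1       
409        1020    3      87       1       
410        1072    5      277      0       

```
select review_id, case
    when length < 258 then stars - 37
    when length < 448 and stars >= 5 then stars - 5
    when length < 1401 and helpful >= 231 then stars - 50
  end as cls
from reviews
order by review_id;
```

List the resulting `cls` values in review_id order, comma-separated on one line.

review_id=400: (no match → NULL) → NULL
review_id=401: (no match → NULL) → NULL
review_id=402: length < 258 → -35
review_id=403: length < 1401 and helpful >= 231 → -47
review_id=404: length < 258 → -36
review_id=405: length < 448 and stars >= 5 → 0
review_id=406: (no match → NULL) → NULL
review_id=407: length < 258 → -32
review_id=408: (no match → NULL) → NULL
review_id=409: (no match → NULL) → NULL
review_id=410: length < 1401 and helpful >= 231 → -45

NULL, NULL, -35, -47, -36, 0, NULL, -32, NULL, NULL, -45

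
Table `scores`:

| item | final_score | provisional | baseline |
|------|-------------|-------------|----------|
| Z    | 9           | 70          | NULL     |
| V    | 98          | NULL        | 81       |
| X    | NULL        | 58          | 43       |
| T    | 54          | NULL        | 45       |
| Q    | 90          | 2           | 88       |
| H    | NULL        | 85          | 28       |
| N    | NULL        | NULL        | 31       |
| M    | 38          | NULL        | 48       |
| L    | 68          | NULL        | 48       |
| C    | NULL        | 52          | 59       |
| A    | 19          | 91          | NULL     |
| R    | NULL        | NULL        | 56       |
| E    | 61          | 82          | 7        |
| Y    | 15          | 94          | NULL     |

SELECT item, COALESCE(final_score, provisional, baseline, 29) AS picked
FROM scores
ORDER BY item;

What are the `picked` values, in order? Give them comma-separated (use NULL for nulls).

item=A: final_score=19 → 19
item=C: final_score=NULL, provisional=52 → 52
item=E: final_score=61 → 61
item=H: final_score=NULL, provisional=85 → 85
item=L: final_score=68 → 68
item=M: final_score=38 → 38
item=N: final_score=NULL, provisional=NULL, baseline=31 → 31
item=Q: final_score=90 → 90
item=R: final_score=NULL, provisional=NULL, baseline=56 → 56
item=T: final_score=54 → 54
item=V: final_score=98 → 98
item=X: final_score=NULL, provisional=58 → 58
item=Y: final_score=15 → 15
item=Z: final_score=9 → 9

19, 52, 61, 85, 68, 38, 31, 90, 56, 54, 98, 58, 15, 9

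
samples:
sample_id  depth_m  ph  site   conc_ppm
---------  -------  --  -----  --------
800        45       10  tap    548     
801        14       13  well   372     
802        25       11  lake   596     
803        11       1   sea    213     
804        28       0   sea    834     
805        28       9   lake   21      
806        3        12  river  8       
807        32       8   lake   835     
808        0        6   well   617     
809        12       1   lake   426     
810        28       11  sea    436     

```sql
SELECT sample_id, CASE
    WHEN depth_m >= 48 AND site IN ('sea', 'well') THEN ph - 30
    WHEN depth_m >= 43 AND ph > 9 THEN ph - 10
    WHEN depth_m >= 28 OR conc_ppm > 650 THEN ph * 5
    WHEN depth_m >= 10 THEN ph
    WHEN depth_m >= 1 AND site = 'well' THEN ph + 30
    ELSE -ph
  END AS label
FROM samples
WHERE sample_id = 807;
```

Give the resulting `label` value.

sample_id = 807: depth_m=32, ph=8, site=lake, conc_ppm=835.
depth_m >= 48 AND site IN ('sea', 'well') → false
depth_m >= 43 AND ph > 9 → false
depth_m >= 28 OR conc_ppm > 650 → true → 40

40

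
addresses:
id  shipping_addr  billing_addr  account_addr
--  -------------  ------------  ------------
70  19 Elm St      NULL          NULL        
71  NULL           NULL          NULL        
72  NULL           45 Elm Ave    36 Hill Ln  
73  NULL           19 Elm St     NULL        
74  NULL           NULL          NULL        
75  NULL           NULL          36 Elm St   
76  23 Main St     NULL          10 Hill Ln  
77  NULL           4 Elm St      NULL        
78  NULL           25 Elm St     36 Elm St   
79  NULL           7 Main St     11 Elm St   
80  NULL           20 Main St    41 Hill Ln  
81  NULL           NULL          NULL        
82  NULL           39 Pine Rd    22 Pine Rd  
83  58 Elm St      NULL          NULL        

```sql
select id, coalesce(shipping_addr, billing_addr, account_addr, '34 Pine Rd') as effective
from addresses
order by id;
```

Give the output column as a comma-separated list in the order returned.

19 Elm St, 34 Pine Rd, 45 Elm Ave, 19 Elm St, 34 Pine Rd, 36 Elm St, 23 Main St, 4 Elm St, 25 Elm St, 7 Main St, 20 Main St, 34 Pine Rd, 39 Pine Rd, 58 Elm St

id=70: shipping_addr=19 Elm St → 19 Elm St
id=71: shipping_addr=NULL, billing_addr=NULL, account_addr=NULL, → literal 34 Pine Rd → 34 Pine Rd
id=72: shipping_addr=NULL, billing_addr=45 Elm Ave → 45 Elm Ave
id=73: shipping_addr=NULL, billing_addr=19 Elm St → 19 Elm St
id=74: shipping_addr=NULL, billing_addr=NULL, account_addr=NULL, → literal 34 Pine Rd → 34 Pine Rd
id=75: shipping_addr=NULL, billing_addr=NULL, account_addr=36 Elm St → 36 Elm St
id=76: shipping_addr=23 Main St → 23 Main St
id=77: shipping_addr=NULL, billing_addr=4 Elm St → 4 Elm St
id=78: shipping_addr=NULL, billing_addr=25 Elm St → 25 Elm St
id=79: shipping_addr=NULL, billing_addr=7 Main St → 7 Main St
id=80: shipping_addr=NULL, billing_addr=20 Main St → 20 Main St
id=81: shipping_addr=NULL, billing_addr=NULL, account_addr=NULL, → literal 34 Pine Rd → 34 Pine Rd
id=82: shipping_addr=NULL, billing_addr=39 Pine Rd → 39 Pine Rd
id=83: shipping_addr=58 Elm St → 58 Elm St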